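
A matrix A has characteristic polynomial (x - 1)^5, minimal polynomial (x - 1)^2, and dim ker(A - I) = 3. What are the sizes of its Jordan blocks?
λ = 1: algebraic multiplicity 5 (exponent in χ_A), largest block size 2 (exponent in m_A), 3 blocks (geometric multiplicity). These force block sizes [2, 2, 1].

Jordan blocks: (1, 2), (1, 2), (1, 1)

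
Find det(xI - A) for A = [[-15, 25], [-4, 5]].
xI - A = [[x + 15, -25], [4, x - 5]].

Expanding det(xI - A) along the first row:
det(xI - A) = + (x + 15)·det([[x - 5]]) - (-25)·det([[4]]).

Evaluating gives χ_A(x) = x^2 + 10x + 25 = (x + 5)^2.

χ_A(x) = (x + 5)^2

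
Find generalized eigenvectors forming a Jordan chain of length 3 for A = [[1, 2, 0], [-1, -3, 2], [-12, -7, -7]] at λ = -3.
v_1 = [[1, -2, 1]]^T, v_2 = [[0, 1, -2]]^T, v_3 = [[2, -4, 1]]^T

We seek v_1 ∈ ker((A + 3I)^3) \ ker((A + 3I)^2), then set v_{i+1} = (A + 3I) v_i.

One such chain is v_1 = [[1, -2, 1]]^T, v_2 = [[0, 1, -2]]^T, v_3 = [[2, -4, 1]]^T. Check: (A + 3I) v_3 = [[0, 0, 0]]^T = 0.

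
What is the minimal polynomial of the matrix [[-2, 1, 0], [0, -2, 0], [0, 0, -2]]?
m_A(x) = (x + 2)^2

The characteristic polynomial factors as (x + 2)^3. The minimal polynomial is ∏(x - λ)^{k_λ} where k_λ is the size of the largest Jordan block at λ.

For λ = -2: rank(A + 2I) = 1, and the largest Jordan block has size 2 (the smallest k with rank((A + 2I)^k) = rank((A + 2I)^(k+1))).

So m_A(x) = (x + 2)^2.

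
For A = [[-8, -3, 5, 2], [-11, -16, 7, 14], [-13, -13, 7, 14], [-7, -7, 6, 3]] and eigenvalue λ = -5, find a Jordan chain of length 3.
v_1 = [[0, -1, -1, 0]]^T, v_2 = [[-2, 4, 1, 1]]^T, v_3 = [[1, -1, 0, 0]]^T

We seek v_1 ∈ ker((A + 5I)^3) \ ker((A + 5I)^2), then set v_{i+1} = (A + 5I) v_i.

One such chain is v_1 = [[0, -1, -1, 0]]^T, v_2 = [[-2, 4, 1, 1]]^T, v_3 = [[1, -1, 0, 0]]^T. Check: (A + 5I) v_3 = [[0, 0, 0, 0]]^T = 0.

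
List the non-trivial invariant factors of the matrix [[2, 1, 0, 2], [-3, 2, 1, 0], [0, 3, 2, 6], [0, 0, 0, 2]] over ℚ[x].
The Jordan structure of A has elementary divisors (x - 2)^3, (x - 2). Arranging the block sizes at each eigenvalue in decreasing order and taking row products gives the invariant factors.

Invariant factors (smallest first, each dividing the next): x - 2, (x - 2)^3.

Check: the last factor (x - 2)^3 is the minimal polynomial, and the product (x - 2)^4 is the characteristic polynomial.

x - 2, (x - 2)^3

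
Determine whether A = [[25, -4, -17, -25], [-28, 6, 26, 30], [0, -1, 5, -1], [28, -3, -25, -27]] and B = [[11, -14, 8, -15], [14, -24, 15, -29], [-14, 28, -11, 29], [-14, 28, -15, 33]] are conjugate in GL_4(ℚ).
Two matrices over a field are similar if and only if they have the same invariant factors.

Both A and B have characteristic polynomial (x - 4)^3(x + 3) and minimal polynomial (x - 4)^2(x + 3). Computing further, both have invariant factors x - 4, (x - 4)^2(x + 3). Hence A and B are similar.

Yes.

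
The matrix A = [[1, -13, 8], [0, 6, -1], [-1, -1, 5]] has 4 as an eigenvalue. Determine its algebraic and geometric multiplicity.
The characteristic polynomial is (x - 4)^3, so the factor x - 4 appears with exponent 3: the algebraic multiplicity is 3.

rank(A - 4I) = 2, so the eigenspace has dimension 3 - 2 = 1: the geometric multiplicity is 1.

Since 1 < 3, A is not diagonalizable.

algebraic multiplicity 3, geometric multiplicity 1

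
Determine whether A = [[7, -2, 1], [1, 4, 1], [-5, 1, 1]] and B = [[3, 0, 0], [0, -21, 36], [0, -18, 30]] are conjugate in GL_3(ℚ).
Both have characteristic polynomial (x - 6)(x - 3)^2, but the minimal polynomial of A is (x - 6)(x - 3)^2 while the minimal polynomial of B is (x - 6)(x - 3). The minimal polynomial is a similarity invariant, so A and B are not similar.

No.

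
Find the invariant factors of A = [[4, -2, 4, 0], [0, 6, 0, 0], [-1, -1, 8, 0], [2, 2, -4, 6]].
x - 6, x - 6, (x - 6)^2

The Jordan structure of A has elementary divisors (x - 6)^2, (x - 6), (x - 6). Arranging the block sizes at each eigenvalue in decreasing order and taking row products gives the invariant factors.

Invariant factors (smallest first, each dividing the next): x - 6, x - 6, (x - 6)^2.

Check: the last factor (x - 6)^2 is the minimal polynomial, and the product (x - 6)^4 is the characteristic polynomial.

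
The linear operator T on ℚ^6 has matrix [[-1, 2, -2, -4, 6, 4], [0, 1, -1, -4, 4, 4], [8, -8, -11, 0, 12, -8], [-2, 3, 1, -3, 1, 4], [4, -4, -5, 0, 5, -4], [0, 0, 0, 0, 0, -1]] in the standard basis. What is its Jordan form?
The characteristic polynomial is det(xI - A) = (x + 1)^5(x + 5), so the eigenvalues are -5 (algebraic multiplicity 1), -1 (algebraic multiplicity 5).

For λ = -5: algebraic multiplicity 1 gives one 1×1 block.

For λ = -1: rank(A + I) = 3, rank((A + I)^2) = 1. The eigenspace has dimension 6 - 3 = 3, so there are 3 Jordan blocks; the rank sequence gives block sizes [2, 2, 1].

Assembling the blocks gives the Jordan form J above.

J = [[-5, 0, 0, 0, 0, 0], [0, -1, 1, 0, 0, 0], [0, 0, -1, 0, 0, 0], [0, 0, 0, -1, 1, 0], [0, 0, 0, 0, -1, 0], [0, 0, 0, 0, 0, -1]]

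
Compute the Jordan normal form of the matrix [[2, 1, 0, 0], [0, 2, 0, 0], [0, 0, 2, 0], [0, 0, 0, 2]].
J = [[2, 1, 0, 0], [0, 2, 0, 0], [0, 0, 2, 0], [0, 0, 0, 2]]

The characteristic polynomial is det(xI - A) = (x - 2)^4, so the eigenvalues are 2 (algebraic multiplicity 4).

For λ = 2: rank(A - 2I) = 1, rank((A - 2I)^2) = 0. The eigenspace has dimension 4 - 1 = 3, so there are 3 Jordan blocks; the rank sequence gives block sizes [2, 1, 1].

Assembling the blocks gives the Jordan form J above.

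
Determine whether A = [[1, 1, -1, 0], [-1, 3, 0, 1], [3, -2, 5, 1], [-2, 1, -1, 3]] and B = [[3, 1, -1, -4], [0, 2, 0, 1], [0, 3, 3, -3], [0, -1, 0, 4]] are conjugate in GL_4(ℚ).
Yes.

Two matrices over a field are similar if and only if they have the same invariant factors.

Both A and B have characteristic polynomial (x - 3)^4 and minimal polynomial (x - 3)^2. Computing further, both have invariant factors (x - 3)^2, (x - 3)^2. Hence A and B are similar.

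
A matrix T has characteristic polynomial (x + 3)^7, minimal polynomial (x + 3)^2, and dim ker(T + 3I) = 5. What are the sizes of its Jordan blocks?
λ = -3: algebraic multiplicity 7 (exponent in χ_T), largest block size 2 (exponent in m_T), 5 blocks (geometric multiplicity). These force block sizes [2, 2, 1, 1, 1].

Jordan blocks: (-3, 2), (-3, 2), (-3, 1), (-3, 1), (-3, 1)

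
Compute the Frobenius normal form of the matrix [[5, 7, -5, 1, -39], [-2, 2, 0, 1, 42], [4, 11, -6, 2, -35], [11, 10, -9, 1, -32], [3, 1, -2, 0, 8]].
R = [[0, 0, 0, 0, 50], [1, 0, 0, 0, 80], [0, 1, 0, 0, -38], [0, 0, 1, 0, -21], [0, 0, 0, 1, 10]]

The invariant factors of A (the non-unit diagonal entries of the Smith normal form of xI - A over ℚ[x]) are (x - 5)^2(x^3 - 4x - 2), each dividing the next. The characteristic polynomial is their product, (x - 5)^2(x^3 - 4x - 2).

The rational canonical form is the block-diagonal matrix of companion matrices C(f_i):
R = [[0, 0, 0, 0, 50], [1, 0, 0, 0, 80], [0, 1, 0, 0, -38], [0, 0, 1, 0, -21], [0, 0, 0, 1, 10]].

Note the characteristic polynomial does not split into linear factors over ℚ, so A has no Jordan form over ℚ; the rational canonical form exists over any field.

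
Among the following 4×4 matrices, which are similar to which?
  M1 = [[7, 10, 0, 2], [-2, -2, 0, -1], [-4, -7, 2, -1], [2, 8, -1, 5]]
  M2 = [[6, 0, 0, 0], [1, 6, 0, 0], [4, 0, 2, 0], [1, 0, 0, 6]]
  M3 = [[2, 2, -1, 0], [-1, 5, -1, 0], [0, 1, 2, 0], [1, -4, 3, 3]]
2 classes: {M1, M3}, {M2}

Characteristic polynomials: χ_{M1} = (x - 3)^4, χ_{M2} = (x - 6)^3(x - 2), χ_{M3} = (x - 3)^4.

{M1, M3}: invariant factors x - 3, (x - 3)^3.

{M2}: invariant factors x - 6, (x - 6)^2(x - 2).

Matrices are similar if and only if their invariant-factor lists agree; the partition into similarity classes is {M1, M3}, {M2}.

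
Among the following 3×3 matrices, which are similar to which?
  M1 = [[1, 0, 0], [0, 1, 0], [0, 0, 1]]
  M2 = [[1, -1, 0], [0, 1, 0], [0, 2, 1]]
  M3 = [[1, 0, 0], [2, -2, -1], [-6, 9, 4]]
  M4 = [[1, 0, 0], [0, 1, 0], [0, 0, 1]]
Characteristic polynomials: χ_{M1} = (x - 1)^3, χ_{M2} = (x - 1)^3, χ_{M3} = (x - 1)^3, χ_{M4} = (x - 1)^3.

{M1, M4}: invariant factors x - 1, x - 1, x - 1.

{M2, M3}: invariant factors x - 1, (x - 1)^2.

Matrices are similar if and only if their invariant-factor lists agree; the partition into similarity classes is {M1, M4}, {M2, M3}.

2 classes: {M1, M4}, {M2, M3}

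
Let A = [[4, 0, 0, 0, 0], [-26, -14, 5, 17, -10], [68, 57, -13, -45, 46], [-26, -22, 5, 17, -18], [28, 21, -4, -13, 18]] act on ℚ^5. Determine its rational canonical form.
R = [[4, 0, 0, 0, 0], [0, 0, 0, 0, 8], [0, 1, 0, 0, 2], [0, 0, 1, 0, -17], [0, 0, 0, 1, 8]]

The invariant factors of A (the non-unit diagonal entries of the Smith normal form of xI - A over ℚ[x]) are x - 4, (x - 4)(x - 1)(x^2 - 3x - 2), each dividing the next. The characteristic polynomial is their product, (x - 4)^2(x - 1)(x^2 - 3x - 2).

The rational canonical form is the block-diagonal matrix of companion matrices C(f_i):
R = [[4, 0, 0, 0, 0], [0, 0, 0, 0, 8], [0, 1, 0, 0, 2], [0, 0, 1, 0, -17], [0, 0, 0, 1, 8]].

Note the characteristic polynomial does not split into linear factors over ℚ, so A has no Jordan form over ℚ; the rational canonical form exists over any field.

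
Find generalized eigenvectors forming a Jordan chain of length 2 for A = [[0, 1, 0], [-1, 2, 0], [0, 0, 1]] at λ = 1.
v_1 = [[0, 1, 0]]^T, v_2 = [[1, 1, 0]]^T

We seek v_1 ∈ ker((A - I)^2) \ ker(A - I), then set v_{i+1} = (A - I) v_i.

One such chain is v_1 = [[0, 1, 0]]^T, v_2 = [[1, 1, 0]]^T. Check: (A - I) v_2 = [[0, 0, 0]]^T = 0.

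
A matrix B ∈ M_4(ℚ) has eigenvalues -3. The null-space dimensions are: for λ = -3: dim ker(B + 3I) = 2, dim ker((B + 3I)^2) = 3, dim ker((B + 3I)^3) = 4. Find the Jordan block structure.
λ = -3: successive nullity increments [2, 1, 1] count blocks of size ≥ k; block sizes are [3, 1].

Jordan blocks: (-3, 3), (-3, 1)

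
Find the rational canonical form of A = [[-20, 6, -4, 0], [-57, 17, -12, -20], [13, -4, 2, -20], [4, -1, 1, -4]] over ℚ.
The invariant factors of A (the non-unit diagonal entries of the Smith normal form of xI - A over ℚ[x]) are x(x + 5)(x^2 + 4), each dividing the next. The characteristic polynomial is their product, x(x + 5)(x^2 + 4).

The rational canonical form is the block-diagonal matrix of companion matrices C(f_i):
R = [[0, 0, 0, 0], [1, 0, 0, -20], [0, 1, 0, -4], [0, 0, 1, -5]].

Note the characteristic polynomial does not split into linear factors over ℚ, so A has no Jordan form over ℚ; the rational canonical form exists over any field.

R = [[0, 0, 0, 0], [1, 0, 0, -20], [0, 1, 0, -4], [0, 0, 1, -5]]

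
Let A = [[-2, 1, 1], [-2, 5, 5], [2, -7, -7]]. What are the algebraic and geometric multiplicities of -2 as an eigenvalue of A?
algebraic multiplicity 2, geometric multiplicity 1

The characteristic polynomial is x(x + 2)^2, so the factor x + 2 appears with exponent 2: the algebraic multiplicity is 2.

rank(A + 2I) = 2, so the eigenspace has dimension 3 - 2 = 1: the geometric multiplicity is 1.

Since 1 < 2, A is not diagonalizable.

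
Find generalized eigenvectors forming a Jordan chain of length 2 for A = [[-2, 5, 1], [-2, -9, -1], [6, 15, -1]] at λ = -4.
We seek v_1 ∈ ker((A + 4I)^2) \ ker(A + 4I), then set v_{i+1} = (A + 4I) v_i.

One such chain is v_1 = [[-2, 1, -2]]^T, v_2 = [[-1, 1, -3]]^T. Check: (A + 4I) v_2 = [[0, 0, 0]]^T = 0.

v_1 = [[-2, 1, -2]]^T, v_2 = [[-1, 1, -3]]^T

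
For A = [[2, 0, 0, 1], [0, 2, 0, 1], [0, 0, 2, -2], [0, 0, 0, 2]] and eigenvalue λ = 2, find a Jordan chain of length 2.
We seek v_1 ∈ ker((A - 2I)^2) \ ker(A - 2I), then set v_{i+1} = (A - 2I) v_i.

One such chain is v_1 = [[-1, 0, 1, 1]]^T, v_2 = [[1, 1, -2, 0]]^T. Check: (A - 2I) v_2 = [[0, 0, 0, 0]]^T = 0.

v_1 = [[-1, 0, 1, 1]]^T, v_2 = [[1, 1, -2, 0]]^T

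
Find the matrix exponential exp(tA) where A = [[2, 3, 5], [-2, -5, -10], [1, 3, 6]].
e^{tA} = [[(t + 1)*e^{t}, 3*t*e^{t}, 5*t*e^{t}], [-2*t*e^{t}, (1 - 6*t)*e^{t}, -10*t*e^{t}], [t*e^{t}, 3*t*e^{t}, (5*t + 1)*e^{t}]]

A has Jordan form J = [[1, 1, 0], [0, 1, 0], [0, 0, 1]] with A = PJP^{-1}, so e^{tA} = P e^{tJ} P^{-1}.

For a Jordan block J_k(λ), e^{tJ_k(λ)} = e^{λt} · (I + tN + t^2 N^2/2! + ... + t^{k-1} N^{k-1}/(k-1)!) where N is the nilpotent superdiagonal part.

Assembling the blocks and conjugating back gives the entries of e^{tA} as shown above.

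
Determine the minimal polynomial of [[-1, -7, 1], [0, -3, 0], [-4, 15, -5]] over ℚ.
The characteristic polynomial factors as (x + 3)^3. The minimal polynomial is ∏(x - λ)^{k_λ} where k_λ is the size of the largest Jordan block at λ.

For λ = -3: rank(A + 3I) = 2, and the largest Jordan block has size 3 (the smallest k with rank((A + 3I)^k) = rank((A + 3I)^(k+1))).

So m_A(x) = (x + 3)^3.

m_A(x) = (x + 3)^3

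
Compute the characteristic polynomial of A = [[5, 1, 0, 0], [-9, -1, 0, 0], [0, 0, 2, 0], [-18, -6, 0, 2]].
χ_A(x) = (x - 2)^4

xI - A = [[x - 5, -1, 0, 0], [9, x + 1, 0, 0], [0, 0, x - 2, 0], [18, 6, 0, x - 2]].

Expanding det(xI - A) along the first row:
det(xI - A) = + (x - 5)·det([[x + 1, 0, 0], [0, x - 2, 0], [6, 0, x - 2]]) - (-1)·det([[9, 0, 0], [0, x - 2, 0], [18, 0, x - 2]]) + (0)·det([[9, x + 1, 0], [0, 0, 0], [18, 6, x - 2]]) - (0)·det([[9, x + 1, 0], [0, 0, x - 2], [18, 6, 0]]).

Evaluating gives χ_A(x) = x^4 - 8x^3 + 24x^2 - 32x + 16 = (x - 2)^4.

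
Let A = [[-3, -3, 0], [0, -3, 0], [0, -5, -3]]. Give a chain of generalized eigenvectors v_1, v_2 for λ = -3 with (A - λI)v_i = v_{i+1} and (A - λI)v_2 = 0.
v_1 = [[2, 1, 2]]^T, v_2 = [[-3, 0, -5]]^T

We seek v_1 ∈ ker((A + 3I)^2) \ ker(A + 3I), then set v_{i+1} = (A + 3I) v_i.

One such chain is v_1 = [[2, 1, 2]]^T, v_2 = [[-3, 0, -5]]^T. Check: (A + 3I) v_2 = [[0, 0, 0]]^T = 0.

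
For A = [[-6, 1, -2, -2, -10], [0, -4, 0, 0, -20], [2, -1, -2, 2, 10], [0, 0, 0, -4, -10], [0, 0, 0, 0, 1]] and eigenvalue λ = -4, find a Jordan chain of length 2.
v_1 = [[0, 3, 0, 1, 0]]^T, v_2 = [[1, 0, -1, 0, 0]]^T

We seek v_1 ∈ ker((A + 4I)^2) \ ker(A + 4I), then set v_{i+1} = (A + 4I) v_i.

One such chain is v_1 = [[0, 3, 0, 1, 0]]^T, v_2 = [[1, 0, -1, 0, 0]]^T. Check: (A + 4I) v_2 = [[0, 0, 0, 0, 0]]^T = 0.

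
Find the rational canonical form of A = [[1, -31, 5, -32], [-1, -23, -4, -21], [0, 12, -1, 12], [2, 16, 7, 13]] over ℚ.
The invariant factors of A (the non-unit diagonal entries of the Smith normal form of xI - A over ℚ[x]) are x(x + 3)^2(x + 4), each dividing the next. The characteristic polynomial is their product, x(x + 3)^2(x + 4).

The rational canonical form is the block-diagonal matrix of companion matrices C(f_i):
R = [[0, 0, 0, 0], [1, 0, 0, -36], [0, 1, 0, -33], [0, 0, 1, -10]].

R = [[0, 0, 0, 0], [1, 0, 0, -36], [0, 1, 0, -33], [0, 0, 1, -10]]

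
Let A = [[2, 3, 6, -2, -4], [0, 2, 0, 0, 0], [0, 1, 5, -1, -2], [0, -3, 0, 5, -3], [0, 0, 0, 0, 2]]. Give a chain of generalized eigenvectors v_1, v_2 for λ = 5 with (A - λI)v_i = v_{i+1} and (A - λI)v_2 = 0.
We seek v_1 ∈ ker((A - 5I)^2) \ ker(A - 5I), then set v_{i+1} = (A - 5I) v_i.

One such chain is v_1 = [[0, 0, 0, -1, 0]]^T, v_2 = [[2, 0, 1, 0, 0]]^T. Check: (A - 5I) v_2 = [[0, 0, 0, 0, 0]]^T = 0.

v_1 = [[0, 0, 0, -1, 0]]^T, v_2 = [[2, 0, 1, 0, 0]]^T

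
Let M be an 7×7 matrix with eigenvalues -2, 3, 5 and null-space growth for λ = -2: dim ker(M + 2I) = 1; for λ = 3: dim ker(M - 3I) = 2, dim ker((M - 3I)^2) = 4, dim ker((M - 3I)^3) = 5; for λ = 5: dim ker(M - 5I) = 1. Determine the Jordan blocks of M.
λ = -2: successive nullity increments [1] count blocks of size ≥ k; block sizes are [1].
λ = 3: successive nullity increments [2, 2, 1] count blocks of size ≥ k; block sizes are [3, 2].
λ = 5: successive nullity increments [1] count blocks of size ≥ k; block sizes are [1].

Jordan blocks: (-2, 1), (3, 3), (3, 2), (5, 1)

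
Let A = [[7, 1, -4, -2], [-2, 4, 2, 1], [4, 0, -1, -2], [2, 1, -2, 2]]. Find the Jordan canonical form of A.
The characteristic polynomial is det(xI - A) = (x - 3)^4, so the eigenvalues are 3 (algebraic multiplicity 4).

For λ = 3: rank(A - 3I) = 2, rank((A - 3I)^2) = 1, rank((A - 3I)^3) = 0. The eigenspace has dimension 4 - 2 = 2, so there are 2 Jordan blocks; the rank sequence gives block sizes [3, 1].

Assembling the blocks gives the Jordan form J above.

J = [[3, 1, 0, 0], [0, 3, 1, 0], [0, 0, 3, 0], [0, 0, 0, 3]]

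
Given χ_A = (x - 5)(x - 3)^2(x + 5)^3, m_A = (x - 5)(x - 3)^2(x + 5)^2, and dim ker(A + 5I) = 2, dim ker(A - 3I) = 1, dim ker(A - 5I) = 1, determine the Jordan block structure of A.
λ = -5: algebraic multiplicity 3 (exponent in χ_A), largest block size 2 (exponent in m_A), 2 blocks (geometric multiplicity). These force block sizes [2, 1].
λ = 3: algebraic multiplicity 2 (exponent in χ_A), largest block size 2 (exponent in m_A), 1 block (geometric multiplicity). This forces block sizes [2].
λ = 5: algebraic multiplicity 1 (exponent in χ_A), largest block size 1 (exponent in m_A), 1 block (geometric multiplicity). This forces block sizes [1].

Jordan blocks: (-5, 2), (-5, 1), (3, 2), (5, 1)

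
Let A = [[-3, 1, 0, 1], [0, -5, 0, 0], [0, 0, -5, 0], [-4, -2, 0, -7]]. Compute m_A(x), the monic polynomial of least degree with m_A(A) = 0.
The characteristic polynomial factors as (x + 5)^4. The minimal polynomial is ∏(x - λ)^{k_λ} where k_λ is the size of the largest Jordan block at λ.

For λ = -5: rank(A + 5I) = 1, and the largest Jordan block has size 2 (the smallest k with rank((A + 5I)^k) = rank((A + 5I)^(k+1))).

So m_A(x) = (x + 5)^2.

m_A(x) = (x + 5)^2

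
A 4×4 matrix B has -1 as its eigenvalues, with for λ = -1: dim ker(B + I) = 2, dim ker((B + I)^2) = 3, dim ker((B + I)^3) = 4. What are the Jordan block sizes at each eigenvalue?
λ = -1: successive nullity increments [2, 1, 1] count blocks of size ≥ k; block sizes are [3, 1].

Jordan blocks: (-1, 3), (-1, 1)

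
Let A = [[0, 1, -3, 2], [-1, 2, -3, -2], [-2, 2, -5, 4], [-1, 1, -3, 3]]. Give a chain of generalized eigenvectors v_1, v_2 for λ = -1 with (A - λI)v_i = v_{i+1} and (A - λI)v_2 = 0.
We seek v_1 ∈ ker((A + I)^2) \ ker(A + I), then set v_{i+1} = (A + I) v_i.

One such chain is v_1 = [[0, 1, 0, 0]]^T, v_2 = [[1, 3, 2, 1]]^T. Check: (A + I) v_2 = [[0, 0, 0, 0]]^T = 0.

v_1 = [[0, 1, 0, 0]]^T, v_2 = [[1, 3, 2, 1]]^T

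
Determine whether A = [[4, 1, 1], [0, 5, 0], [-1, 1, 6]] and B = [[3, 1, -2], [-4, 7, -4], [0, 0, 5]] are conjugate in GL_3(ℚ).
Two matrices over a field are similar if and only if they have the same invariant factors.

Both A and B have characteristic polynomial (x - 5)^3 and minimal polynomial (x - 5)^2. Computing further, both have invariant factors x - 5, (x - 5)^2. Hence A and B are similar.

Yes.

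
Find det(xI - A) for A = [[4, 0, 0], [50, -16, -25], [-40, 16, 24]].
χ_A(x) = (x - 4)^3

xI - A = [[x - 4, 0, 0], [-50, x + 16, 25], [40, -16, x - 24]].

Expanding det(xI - A) along the first row:
det(xI - A) = + (x - 4)·det([[x + 16, 25], [-16, x - 24]]) - (0)·det([[-50, 25], [40, x - 24]]) + (0)·det([[-50, x + 16], [40, -16]]).

Evaluating gives χ_A(x) = x^3 - 12x^2 + 48x - 64 = (x - 4)^3.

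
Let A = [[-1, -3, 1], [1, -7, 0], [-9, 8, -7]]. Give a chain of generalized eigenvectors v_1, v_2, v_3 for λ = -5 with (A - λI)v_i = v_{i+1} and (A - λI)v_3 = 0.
We seek v_1 ∈ ker((A + 5I)^3) \ ker((A + 5I)^2), then set v_{i+1} = (A + 5I) v_i.

One such chain is v_1 = [[0, 0, 1]]^T, v_2 = [[1, 0, -2]]^T, v_3 = [[2, 1, -5]]^T. Check: (A + 5I) v_3 = [[0, 0, 0]]^T = 0.

v_1 = [[0, 0, 1]]^T, v_2 = [[1, 0, -2]]^T, v_3 = [[2, 1, -5]]^T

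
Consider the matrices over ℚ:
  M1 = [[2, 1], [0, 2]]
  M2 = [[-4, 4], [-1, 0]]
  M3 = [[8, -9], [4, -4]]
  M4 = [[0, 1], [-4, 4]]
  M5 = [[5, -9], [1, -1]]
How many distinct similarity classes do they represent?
Characteristic polynomials: χ_{M1} = (x - 2)^2, χ_{M2} = (x + 2)^2, χ_{M3} = (x - 2)^2, χ_{M4} = (x - 2)^2, χ_{M5} = (x - 2)^2.

{M1, M3, M4, M5}: invariant factors (x - 2)^2.

{M2}: invariant factors (x + 2)^2.

Matrices are similar if and only if their invariant-factor lists agree; the partition into similarity classes is {M1, M3, M4, M5}, {M2}.

2 classes: {M1, M3, M4, M5}, {M2}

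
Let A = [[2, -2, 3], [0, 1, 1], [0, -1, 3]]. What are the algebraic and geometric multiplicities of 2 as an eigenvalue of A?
algebraic multiplicity 3, geometric multiplicity 1

The characteristic polynomial is (x - 2)^3, so the factor x - 2 appears with exponent 3: the algebraic multiplicity is 3.

rank(A - 2I) = 2, so the eigenspace has dimension 3 - 2 = 1: the geometric multiplicity is 1.

Since 1 < 3, A is not diagonalizable.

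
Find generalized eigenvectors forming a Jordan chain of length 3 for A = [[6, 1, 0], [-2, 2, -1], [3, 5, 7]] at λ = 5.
We seek v_1 ∈ ker((A - 5I)^3) \ ker((A - 5I)^2), then set v_{i+1} = (A - 5I) v_i.

One such chain is v_1 = [[1, -1, 0]]^T, v_2 = [[0, 1, -2]]^T, v_3 = [[1, -1, 1]]^T. Check: (A - 5I) v_3 = [[0, 0, 0]]^T = 0.

v_1 = [[1, -1, 0]]^T, v_2 = [[0, 1, -2]]^T, v_3 = [[1, -1, 1]]^T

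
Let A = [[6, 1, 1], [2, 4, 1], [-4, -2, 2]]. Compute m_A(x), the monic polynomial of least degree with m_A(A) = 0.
m_A(x) = (x - 4)^3

The characteristic polynomial factors as (x - 4)^3. The minimal polynomial is ∏(x - λ)^{k_λ} where k_λ is the size of the largest Jordan block at λ.

For λ = 4: rank(A - 4I) = 2, and the largest Jordan block has size 3 (the smallest k with rank((A - 4I)^k) = rank((A - 4I)^(k+1))).

So m_A(x) = (x - 4)^3.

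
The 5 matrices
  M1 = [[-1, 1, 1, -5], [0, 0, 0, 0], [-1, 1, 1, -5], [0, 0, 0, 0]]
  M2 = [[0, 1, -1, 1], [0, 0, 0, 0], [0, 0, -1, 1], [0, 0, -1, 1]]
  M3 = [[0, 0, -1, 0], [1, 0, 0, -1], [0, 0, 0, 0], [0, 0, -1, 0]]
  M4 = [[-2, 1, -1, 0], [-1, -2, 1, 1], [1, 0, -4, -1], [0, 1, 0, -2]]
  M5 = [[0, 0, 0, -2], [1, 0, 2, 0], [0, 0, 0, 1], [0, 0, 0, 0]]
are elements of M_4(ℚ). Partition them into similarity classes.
Characteristic polynomials: χ_{M1} = x^4, χ_{M2} = x^4, χ_{M3} = x^4, χ_{M4} = (x + 2)^2(x + 3)^2, χ_{M5} = x^4.

{M1}: invariant factors x, x, x^2.

{M2, M3, M5}: invariant factors x^2, x^2.

{M4}: invariant factors (x + 2)^2(x + 3)^2.

Matrices are similar if and only if their invariant-factor lists agree; the partition into similarity classes is {M1}, {M2, M3, M5}, {M4}.

3 classes: {M1}, {M2, M3, M5}, {M4}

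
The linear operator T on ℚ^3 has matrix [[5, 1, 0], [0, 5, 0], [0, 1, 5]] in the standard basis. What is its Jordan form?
The characteristic polynomial is det(xI - A) = (x - 5)^3, so the eigenvalues are 5 (algebraic multiplicity 3).

For λ = 5: rank(A - 5I) = 1, rank((A - 5I)^2) = 0. The eigenspace has dimension 3 - 1 = 2, so there are 2 Jordan blocks; the rank sequence gives block sizes [2, 1].

Assembling the blocks gives the Jordan form J above.

J = [[5, 1, 0], [0, 5, 0], [0, 0, 5]]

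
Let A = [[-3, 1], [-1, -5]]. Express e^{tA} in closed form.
e^{tA} = [[(t + 1)*e^{-4*t}, t*e^{-4*t}], [-t*e^{-4*t}, (1 - t)*e^{-4*t}]]

A has Jordan form J = [[-4, 1], [0, -4]] with A = PJP^{-1}, so e^{tA} = P e^{tJ} P^{-1}.

For a Jordan block J_k(λ), e^{tJ_k(λ)} = e^{λt} · (I + tN + t^2 N^2/2! + ... + t^{k-1} N^{k-1}/(k-1)!) where N is the nilpotent superdiagonal part.

Assembling the blocks and conjugating back gives the entries of e^{tA} as shown above.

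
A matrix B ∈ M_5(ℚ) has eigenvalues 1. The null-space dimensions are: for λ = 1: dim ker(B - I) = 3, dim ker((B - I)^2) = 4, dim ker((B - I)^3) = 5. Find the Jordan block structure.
Jordan blocks: (1, 3), (1, 1), (1, 1)

λ = 1: successive nullity increments [3, 1, 1] count blocks of size ≥ k; block sizes are [3, 1, 1].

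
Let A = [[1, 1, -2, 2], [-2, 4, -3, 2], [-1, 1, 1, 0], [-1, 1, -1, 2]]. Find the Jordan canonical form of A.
J = [[2, 1, 0, 0], [0, 2, 1, 0], [0, 0, 2, 0], [0, 0, 0, 2]]

The characteristic polynomial is det(xI - A) = (x - 2)^4, so the eigenvalues are 2 (algebraic multiplicity 4).

For λ = 2: rank(A - 2I) = 2, rank((A - 2I)^2) = 1, rank((A - 2I)^3) = 0. The eigenspace has dimension 4 - 2 = 2, so there are 2 Jordan blocks; the rank sequence gives block sizes [3, 1].

Assembling the blocks gives the Jordan form J above.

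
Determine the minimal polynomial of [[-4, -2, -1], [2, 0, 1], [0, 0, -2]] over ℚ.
m_A(x) = (x + 2)^2

The characteristic polynomial factors as (x + 2)^3. The minimal polynomial is ∏(x - λ)^{k_λ} where k_λ is the size of the largest Jordan block at λ.

For λ = -2: rank(A + 2I) = 1, and the largest Jordan block has size 2 (the smallest k with rank((A + 2I)^k) = rank((A + 2I)^(k+1))).

So m_A(x) = (x + 2)^2.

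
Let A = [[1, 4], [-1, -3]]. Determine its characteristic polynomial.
xI - A = [[x - 1, -4], [1, x + 3]].

Expanding det(xI - A) along the first row:
det(xI - A) = + (x - 1)·det([[x + 3]]) - (-4)·det([[1]]).

Evaluating gives χ_A(x) = x^2 + 2x + 1 = (x + 1)^2.

χ_A(x) = (x + 1)^2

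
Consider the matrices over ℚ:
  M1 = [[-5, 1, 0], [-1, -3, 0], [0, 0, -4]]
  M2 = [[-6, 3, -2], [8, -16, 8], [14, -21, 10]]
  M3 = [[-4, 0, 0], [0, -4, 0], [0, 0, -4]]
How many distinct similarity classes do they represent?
Characteristic polynomials: χ_{M1} = (x + 4)^3, χ_{M2} = (x + 4)^3, χ_{M3} = (x + 4)^3.

{M1, M2}: invariant factors x + 4, (x + 4)^2.

{M3}: invariant factors x + 4, x + 4, x + 4.

Matrices are similar if and only if their invariant-factor lists agree; the partition into similarity classes is {M1, M2}, {M3}.

2 classes: {M1, M2}, {M3}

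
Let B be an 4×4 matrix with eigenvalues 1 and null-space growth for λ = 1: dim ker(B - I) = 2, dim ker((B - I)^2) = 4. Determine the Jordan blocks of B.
λ = 1: successive nullity increments [2, 2] count blocks of size ≥ k; block sizes are [2, 2].

Jordan blocks: (1, 2), (1, 2)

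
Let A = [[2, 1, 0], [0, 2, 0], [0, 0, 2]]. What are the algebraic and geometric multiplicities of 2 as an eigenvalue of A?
algebraic multiplicity 3, geometric multiplicity 2

The characteristic polynomial is (x - 2)^3, so the factor x - 2 appears with exponent 3: the algebraic multiplicity is 3.

rank(A - 2I) = 1, so the eigenspace has dimension 3 - 1 = 2: the geometric multiplicity is 2.

Since 2 < 3, A is not diagonalizable.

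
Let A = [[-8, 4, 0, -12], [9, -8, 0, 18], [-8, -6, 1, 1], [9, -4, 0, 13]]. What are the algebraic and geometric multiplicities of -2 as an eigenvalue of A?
The characteristic polynomial is (x - 1)^2(x + 2)^2, so the factor x + 2 appears with exponent 2: the algebraic multiplicity is 2.

rank(A + 2I) = 3, so the eigenspace has dimension 4 - 3 = 1: the geometric multiplicity is 1.

Since 1 < 2, A is not diagonalizable.

algebraic multiplicity 2, geometric multiplicity 1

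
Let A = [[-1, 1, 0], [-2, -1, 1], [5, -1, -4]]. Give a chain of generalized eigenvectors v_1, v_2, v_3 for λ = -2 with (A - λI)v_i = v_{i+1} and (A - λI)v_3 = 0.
We seek v_1 ∈ ker((A + 2I)^3) \ ker((A + 2I)^2), then set v_{i+1} = (A + 2I) v_i.

One such chain is v_1 = [[0, 0, 1]]^T, v_2 = [[0, 1, -2]]^T, v_3 = [[1, -1, 3]]^T. Check: (A + 2I) v_3 = [[0, 0, 0]]^T = 0.

v_1 = [[0, 0, 1]]^T, v_2 = [[0, 1, -2]]^T, v_3 = [[1, -1, 3]]^T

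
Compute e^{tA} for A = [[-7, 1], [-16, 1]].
A has Jordan form J = [[-3, 1], [0, -3]] with A = PJP^{-1}, so e^{tA} = P e^{tJ} P^{-1}.

For a Jordan block J_k(λ), e^{tJ_k(λ)} = e^{λt} · (I + tN + t^2 N^2/2! + ... + t^{k-1} N^{k-1}/(k-1)!) where N is the nilpotent superdiagonal part.

Assembling the blocks and conjugating back gives the entries of e^{tA} as shown above.

e^{tA} = [[(1 - 4*t)*e^{-3*t}, t*e^{-3*t}], [-16*t*e^{-3*t}, (4*t + 1)*e^{-3*t}]]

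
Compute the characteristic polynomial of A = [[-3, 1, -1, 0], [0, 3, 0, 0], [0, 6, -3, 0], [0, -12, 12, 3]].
xI - A = [[x + 3, -1, 1, 0], [0, x - 3, 0, 0], [0, -6, x + 3, 0], [0, 12, -12, x - 3]].

Expanding det(xI - A) along the first row:
det(xI - A) = + (x + 3)·det([[x - 3, 0, 0], [-6, x + 3, 0], [12, -12, x - 3]]) - (-1)·det([[0, 0, 0], [0, x + 3, 0], [0, -12, x - 3]]) + (1)·det([[0, x - 3, 0], [0, -6, 0], [0, 12, x - 3]]) - (0)·det([[0, x - 3, 0], [0, -6, x + 3], [0, 12, -12]]).

Evaluating gives χ_A(x) = x^4 - 18x^2 + 81 = (x - 3)^2(x + 3)^2.

χ_A(x) = (x - 3)^2(x + 3)^2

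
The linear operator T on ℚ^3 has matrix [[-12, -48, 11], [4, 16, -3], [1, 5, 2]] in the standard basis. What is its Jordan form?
The characteristic polynomial is det(xI - A) = (x - 2)^3, so the eigenvalues are 2 (algebraic multiplicity 3).

For λ = 2: rank(A - 2I) = 2, rank((A - 2I)^2) = 1, rank((A - 2I)^3) = 0. The eigenspace has dimension 3 - 2 = 1, so there is 1 Jordan block; the rank sequence gives block sizes [3].

Assembling the blocks gives the Jordan form J above.

J = [[2, 1, 0], [0, 2, 1], [0, 0, 2]]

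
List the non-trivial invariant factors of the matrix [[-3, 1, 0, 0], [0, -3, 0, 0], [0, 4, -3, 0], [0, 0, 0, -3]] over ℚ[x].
The Jordan structure of A has elementary divisors (x + 3)^2, (x + 3), (x + 3). Arranging the block sizes at each eigenvalue in decreasing order and taking row products gives the invariant factors.

Invariant factors (smallest first, each dividing the next): x + 3, x + 3, (x + 3)^2.

Check: the last factor (x + 3)^2 is the minimal polynomial, and the product (x + 3)^4 is the characteristic polynomial.

x + 3, x + 3, (x + 3)^2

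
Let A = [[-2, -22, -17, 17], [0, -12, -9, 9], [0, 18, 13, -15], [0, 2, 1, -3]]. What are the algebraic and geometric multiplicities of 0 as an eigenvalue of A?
algebraic multiplicity 2, geometric multiplicity 1

The characteristic polynomial is x^2(x + 2)^2, so the factor x appears with exponent 2: the algebraic multiplicity is 2.

rank(A) = 3, so the eigenspace has dimension 4 - 3 = 1: the geometric multiplicity is 1.

Since 1 < 2, A is not diagonalizable.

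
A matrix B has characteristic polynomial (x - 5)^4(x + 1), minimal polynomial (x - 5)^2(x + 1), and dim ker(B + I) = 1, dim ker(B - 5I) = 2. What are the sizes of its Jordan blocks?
Jordan blocks: (-1, 1), (5, 2), (5, 2)

λ = -1: algebraic multiplicity 1 (exponent in χ_B), largest block size 1 (exponent in m_B), 1 block (geometric multiplicity). This forces block sizes [1].
λ = 5: algebraic multiplicity 4 (exponent in χ_B), largest block size 2 (exponent in m_B), 2 blocks (geometric multiplicity). These force block sizes [2, 2].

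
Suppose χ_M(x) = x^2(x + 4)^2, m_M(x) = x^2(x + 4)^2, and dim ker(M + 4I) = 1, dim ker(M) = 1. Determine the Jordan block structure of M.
λ = -4: algebraic multiplicity 2 (exponent in χ_M), largest block size 2 (exponent in m_M), 1 block (geometric multiplicity). This forces block sizes [2].
λ = 0: algebraic multiplicity 2 (exponent in χ_M), largest block size 2 (exponent in m_M), 1 block (geometric multiplicity). This forces block sizes [2].

Jordan blocks: (-4, 2), (0, 2)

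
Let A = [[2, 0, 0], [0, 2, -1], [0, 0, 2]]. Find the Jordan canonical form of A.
The characteristic polynomial is det(xI - A) = (x - 2)^3, so the eigenvalues are 2 (algebraic multiplicity 3).

For λ = 2: rank(A - 2I) = 1, rank((A - 2I)^2) = 0. The eigenspace has dimension 3 - 1 = 2, so there are 2 Jordan blocks; the rank sequence gives block sizes [2, 1].

Assembling the blocks gives the Jordan form J above.

J = [[2, 1, 0], [0, 2, 0], [0, 0, 2]]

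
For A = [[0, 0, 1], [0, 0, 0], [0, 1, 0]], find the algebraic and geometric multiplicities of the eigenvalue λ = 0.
algebraic multiplicity 3, geometric multiplicity 1

The characteristic polynomial is x^3, so the factor x appears with exponent 3: the algebraic multiplicity is 3.

rank(A) = 2, so the eigenspace has dimension 3 - 2 = 1: the geometric multiplicity is 1.

Since 1 < 3, A is not diagonalizable.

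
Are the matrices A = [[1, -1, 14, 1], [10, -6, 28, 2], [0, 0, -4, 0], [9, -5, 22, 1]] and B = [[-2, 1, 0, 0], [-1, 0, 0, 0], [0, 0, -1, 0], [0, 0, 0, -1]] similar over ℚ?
trace(A) = -8 but trace(B) = -4. The trace is a similarity invariant, so A and B are not similar.

No.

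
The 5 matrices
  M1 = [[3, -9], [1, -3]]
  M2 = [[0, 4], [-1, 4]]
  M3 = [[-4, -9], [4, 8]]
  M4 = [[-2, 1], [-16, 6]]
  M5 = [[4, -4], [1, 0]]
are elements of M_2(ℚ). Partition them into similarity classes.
Characteristic polynomials: χ_{M1} = x^2, χ_{M2} = (x - 2)^2, χ_{M3} = (x - 2)^2, χ_{M4} = (x - 2)^2, χ_{M5} = (x - 2)^2.

{M1}: invariant factors x^2.

{M2, M3, M4, M5}: invariant factors (x - 2)^2.

Matrices are similar if and only if their invariant-factor lists agree; the partition into similarity classes is {M1}, {M2, M3, M4, M5}.

2 classes: {M1}, {M2, M3, M4, M5}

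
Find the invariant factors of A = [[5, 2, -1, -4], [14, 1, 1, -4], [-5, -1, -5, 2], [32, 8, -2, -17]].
The Jordan structure of A has elementary divisors (x + 5)^3, (x + 1). Arranging the block sizes at each eigenvalue in decreasing order and taking row products gives the invariant factors.

Invariant factors (smallest first, each dividing the next): (x + 1)(x + 5)^3.

Check: the last factor (x + 1)(x + 5)^3 is the minimal polynomial, and the product (x + 1)(x + 5)^3 is the characteristic polynomial.

(x + 1)(x + 5)^3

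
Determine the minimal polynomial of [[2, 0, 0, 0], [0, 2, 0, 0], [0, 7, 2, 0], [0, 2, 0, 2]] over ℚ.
The characteristic polynomial factors as (x - 2)^4. The minimal polynomial is ∏(x - λ)^{k_λ} where k_λ is the size of the largest Jordan block at λ.

For λ = 2: rank(A - 2I) = 1, and the largest Jordan block has size 2 (the smallest k with rank((A - 2I)^k) = rank((A - 2I)^(k+1))).

So m_A(x) = (x - 2)^2.

m_A(x) = (x - 2)^2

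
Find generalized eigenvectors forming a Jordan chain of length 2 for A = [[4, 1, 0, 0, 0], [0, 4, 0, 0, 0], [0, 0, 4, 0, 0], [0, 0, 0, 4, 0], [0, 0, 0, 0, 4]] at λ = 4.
We seek v_1 ∈ ker((A - 4I)^2) \ ker(A - 4I), then set v_{i+1} = (A - 4I) v_i.

One such chain is v_1 = [[0, 1, 0, 0, 0]]^T, v_2 = [[1, 0, 0, 0, 0]]^T. Check: (A - 4I) v_2 = [[0, 0, 0, 0, 0]]^T = 0.

v_1 = [[0, 1, 0, 0, 0]]^T, v_2 = [[1, 0, 0, 0, 0]]^T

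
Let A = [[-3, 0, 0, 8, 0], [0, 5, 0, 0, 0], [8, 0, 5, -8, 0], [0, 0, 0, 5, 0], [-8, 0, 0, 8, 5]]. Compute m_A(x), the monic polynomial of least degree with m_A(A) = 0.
m_A(x) = (x - 5)(x + 3)

The characteristic polynomial factors as (x - 5)^4(x + 3). The minimal polynomial is ∏(x - λ)^{k_λ} where k_λ is the size of the largest Jordan block at λ.

For λ = -3: rank(A + 3I) = 4, and the largest Jordan block has size 1 (the smallest k with rank((A + 3I)^k) = rank((A + 3I)^(k+1))).
For λ = 5: rank(A - 5I) = 1, and the largest Jordan block has size 1 (the smallest k with rank((A - 5I)^k) = rank((A - 5I)^(k+1))).

So m_A(x) = (x - 5)(x + 3).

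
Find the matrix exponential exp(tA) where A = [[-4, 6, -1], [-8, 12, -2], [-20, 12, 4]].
A has Jordan form J = [[0, 0, 0], [0, 6, 1], [0, 0, 6]] with A = PJP^{-1}, so e^{tA} = P e^{tJ} P^{-1}.

For a Jordan block J_k(λ), e^{tJ_k(λ)} = e^{λt} · (I + tN + t^2 N^2/2! + ... + t^{k-1} N^{k-1}/(k-1)!) where N is the nilpotent superdiagonal part.

Assembling the blocks and conjugating back gives the entries of e^{tA} as shown above.

e^{tA} = [[2*t*e^{6*t} - e^{6*t} + 2, e^{6*t} - 1, -t*e^{6*t}], [4*t*e^{6*t} - 2*e^{6*t} + 2, 2*e^{6*t} - 1, -2*t*e^{6*t}], [4*t*e^{6*t} - 4*e^{6*t} + 4, 2*e^{6*t} - 2, (1 - 2*t)*e^{6*t}]]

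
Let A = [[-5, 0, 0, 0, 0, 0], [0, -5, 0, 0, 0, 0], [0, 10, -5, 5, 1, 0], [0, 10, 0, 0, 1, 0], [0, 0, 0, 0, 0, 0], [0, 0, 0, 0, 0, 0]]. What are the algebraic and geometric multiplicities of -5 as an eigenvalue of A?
The characteristic polynomial is x^3(x + 5)^3, so the factor x + 5 appears with exponent 3: the algebraic multiplicity is 3.

rank(A + 5I) = 3, so the eigenspace has dimension 6 - 3 = 3: the geometric multiplicity is 3.

algebraic multiplicity 3, geometric multiplicity 3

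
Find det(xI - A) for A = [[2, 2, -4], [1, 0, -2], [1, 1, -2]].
xI - A = [[x - 2, -2, 4], [-1, x, 2], [-1, -1, x + 2]].

Expanding det(xI - A) along the first row:
det(xI - A) = + (x - 2)·det([[x, 2], [-1, x + 2]]) - (-2)·det([[-1, 2], [-1, x + 2]]) + (4)·det([[-1, x], [-1, -1]]).

Evaluating gives χ_A(x) = x^3.

χ_A(x) = x^3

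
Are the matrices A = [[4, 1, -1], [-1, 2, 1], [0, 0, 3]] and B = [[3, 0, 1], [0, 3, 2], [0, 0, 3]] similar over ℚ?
Yes.

Two matrices over a field are similar if and only if they have the same invariant factors.

Both A and B have characteristic polynomial (x - 3)^3 and minimal polynomial (x - 3)^2. Computing further, both have invariant factors x - 3, (x - 3)^2. Hence A and B are similar.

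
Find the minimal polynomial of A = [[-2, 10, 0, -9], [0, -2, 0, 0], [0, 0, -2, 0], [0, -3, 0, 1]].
The characteristic polynomial factors as (x - 1)(x + 2)^3. The minimal polynomial is ∏(x - λ)^{k_λ} where k_λ is the size of the largest Jordan block at λ.

For λ = -2: rank(A + 2I) = 2, and the largest Jordan block has size 2 (the smallest k with rank((A + 2I)^k) = rank((A + 2I)^(k+1))).
For λ = 1: rank(A - I) = 3, and the largest Jordan block has size 1 (the smallest k with rank((A - I)^k) = rank((A - I)^(k+1))).

So m_A(x) = (x - 1)(x + 2)^2.

m_A(x) = (x - 1)(x + 2)^2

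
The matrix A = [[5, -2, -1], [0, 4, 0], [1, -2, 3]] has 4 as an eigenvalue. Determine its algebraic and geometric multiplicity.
algebraic multiplicity 3, geometric multiplicity 2

The characteristic polynomial is (x - 4)^3, so the factor x - 4 appears with exponent 3: the algebraic multiplicity is 3.

rank(A - 4I) = 1, so the eigenspace has dimension 3 - 1 = 2: the geometric multiplicity is 2.

Since 2 < 3, A is not diagonalizable.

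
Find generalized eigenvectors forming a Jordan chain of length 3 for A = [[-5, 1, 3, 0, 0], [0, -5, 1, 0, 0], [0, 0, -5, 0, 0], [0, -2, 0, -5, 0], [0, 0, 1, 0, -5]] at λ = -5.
We seek v_1 ∈ ker((A + 5I)^3) \ ker((A + 5I)^2), then set v_{i+1} = (A + 5I) v_i.

One such chain is v_1 = [[0, 0, 1, 1, 0]]^T, v_2 = [[3, 1, 0, 0, 1]]^T, v_3 = [[1, 0, 0, -2, 0]]^T. Check: (A + 5I) v_3 = [[0, 0, 0, 0, 0]]^T = 0.

v_1 = [[0, 0, 1, 1, 0]]^T, v_2 = [[3, 1, 0, 0, 1]]^T, v_3 = [[1, 0, 0, -2, 0]]^T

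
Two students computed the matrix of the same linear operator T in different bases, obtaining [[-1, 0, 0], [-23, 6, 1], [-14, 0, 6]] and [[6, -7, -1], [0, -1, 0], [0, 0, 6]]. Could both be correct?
Two matrices over a field are similar if and only if they have the same invariant factors.

Both A and B have characteristic polynomial (x - 6)^2(x + 1) and minimal polynomial (x - 6)^2(x + 1). Computing further, both have invariant factors (x - 6)^2(x + 1). Hence A and B are similar.

Yes.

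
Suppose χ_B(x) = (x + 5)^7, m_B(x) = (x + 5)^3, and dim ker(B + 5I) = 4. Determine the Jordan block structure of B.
Jordan blocks: (-5, 3), (-5, 2), (-5, 1), (-5, 1)

λ = -5: algebraic multiplicity 7 (exponent in χ_B), largest block size 3 (exponent in m_B), 4 blocks (geometric multiplicity). These force block sizes [3, 2, 1, 1].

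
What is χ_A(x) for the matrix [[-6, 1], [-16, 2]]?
xI - A = [[x + 6, -1], [16, x - 2]].

Expanding det(xI - A) along the first row:
det(xI - A) = + (x + 6)·det([[x - 2]]) - (-1)·det([[16]]).

Evaluating gives χ_A(x) = x^2 + 4x + 4 = (x + 2)^2.

χ_A(x) = (x + 2)^2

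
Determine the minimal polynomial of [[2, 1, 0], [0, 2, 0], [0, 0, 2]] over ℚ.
m_A(x) = (x - 2)^2

The characteristic polynomial factors as (x - 2)^3. The minimal polynomial is ∏(x - λ)^{k_λ} where k_λ is the size of the largest Jordan block at λ.

For λ = 2: rank(A - 2I) = 1, and the largest Jordan block has size 2 (the smallest k with rank((A - 2I)^k) = rank((A - 2I)^(k+1))).

So m_A(x) = (x - 2)^2.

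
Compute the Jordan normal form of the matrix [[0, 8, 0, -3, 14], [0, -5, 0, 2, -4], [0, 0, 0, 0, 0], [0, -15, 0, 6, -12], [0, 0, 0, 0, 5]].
The characteristic polynomial is det(xI - A) = x^3(x - 5)(x - 1), so the eigenvalues are 0 (algebraic multiplicity 3), 1 (algebraic multiplicity 1), 5 (algebraic multiplicity 1).

For λ = 0: rank(A) = 3, rank(A^2) = 2. The eigenspace has dimension 5 - 3 = 2, so there are 2 Jordan blocks; the rank sequence gives block sizes [2, 1].

For λ = 1: algebraic multiplicity 1 gives one 1×1 block.

For λ = 5: algebraic multiplicity 1 gives one 1×1 block.

Assembling the blocks gives the Jordan form J above.

J = [[0, 1, 0, 0, 0], [0, 0, 0, 0, 0], [0, 0, 0, 0, 0], [0, 0, 0, 1, 0], [0, 0, 0, 0, 5]]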